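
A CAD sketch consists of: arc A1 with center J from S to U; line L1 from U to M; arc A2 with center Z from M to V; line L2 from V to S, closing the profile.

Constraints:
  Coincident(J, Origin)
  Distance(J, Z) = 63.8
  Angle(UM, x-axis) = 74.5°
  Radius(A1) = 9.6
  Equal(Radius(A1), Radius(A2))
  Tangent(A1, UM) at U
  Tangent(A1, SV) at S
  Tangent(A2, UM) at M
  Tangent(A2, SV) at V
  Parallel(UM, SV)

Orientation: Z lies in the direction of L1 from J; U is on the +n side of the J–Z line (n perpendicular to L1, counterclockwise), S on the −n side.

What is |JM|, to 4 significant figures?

64.52

The slot axis is L1's direction at 74.5°, so u = (cos 74.5°, sin 74.5°) = (0.2672, 0.9636) and n = (−sin 74.5°, cos 74.5°) = (-0.9636, 0.2672). J is at the origin and Z lies 63.8 along u from J, so Z = 63.8·u = (17.05, 61.48). Tangency of A1 to both parallel lines with radius 9.6 puts U and S at J ± 9.6·n: U = (-9.251, 2.565), S = (9.251, -2.565). Equal radii place M and V the same way about Z: M = Z + 9.6·n = (7.799, 64.05), V = Z − 9.6·n = (26.30, 58.91). Then |JM| = |M − J| = 64.52.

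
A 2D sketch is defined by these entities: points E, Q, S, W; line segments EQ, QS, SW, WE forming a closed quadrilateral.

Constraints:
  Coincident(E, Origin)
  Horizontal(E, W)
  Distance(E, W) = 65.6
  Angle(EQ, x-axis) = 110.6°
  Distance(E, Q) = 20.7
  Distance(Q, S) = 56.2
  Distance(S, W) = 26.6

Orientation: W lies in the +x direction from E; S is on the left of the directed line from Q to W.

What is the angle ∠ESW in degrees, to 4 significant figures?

105.9°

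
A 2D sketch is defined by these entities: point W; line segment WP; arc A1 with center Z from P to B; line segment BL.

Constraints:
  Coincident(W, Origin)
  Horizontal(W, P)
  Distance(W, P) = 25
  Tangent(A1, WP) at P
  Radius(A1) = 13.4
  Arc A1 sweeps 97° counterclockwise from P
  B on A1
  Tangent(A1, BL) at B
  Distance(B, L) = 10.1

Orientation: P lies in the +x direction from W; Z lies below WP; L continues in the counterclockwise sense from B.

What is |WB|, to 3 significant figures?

19.0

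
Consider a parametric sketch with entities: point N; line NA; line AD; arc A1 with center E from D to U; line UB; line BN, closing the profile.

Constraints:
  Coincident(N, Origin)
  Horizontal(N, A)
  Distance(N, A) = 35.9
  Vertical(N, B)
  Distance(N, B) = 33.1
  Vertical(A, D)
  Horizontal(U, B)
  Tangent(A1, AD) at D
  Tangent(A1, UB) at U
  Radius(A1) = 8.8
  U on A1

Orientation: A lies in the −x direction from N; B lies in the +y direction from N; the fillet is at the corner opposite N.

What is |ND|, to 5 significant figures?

43.351

N is at the origin; NA is horizontal with |NA| = 35.9 and A on the −x side, so A = (-35.900, 0.0000). NB is vertical with |NB| = 33.1 and B on the +y side, so B = (0.0000, 33.100). The virtual corner opposite N is at (-35.900, 33.100). The tangent condition forces ED to be normal to AD and since A1 is tangent to UB there, EU ⟂ UB, with radius 8.8, so the center E sits 8.8 in from both sides at E = (-27.100, 24.300). That places the tangent points at D = (-35.900, 24.300) on AD and U = (-27.100, 33.100) on UB. Then |ND| = |D − N| = 43.351.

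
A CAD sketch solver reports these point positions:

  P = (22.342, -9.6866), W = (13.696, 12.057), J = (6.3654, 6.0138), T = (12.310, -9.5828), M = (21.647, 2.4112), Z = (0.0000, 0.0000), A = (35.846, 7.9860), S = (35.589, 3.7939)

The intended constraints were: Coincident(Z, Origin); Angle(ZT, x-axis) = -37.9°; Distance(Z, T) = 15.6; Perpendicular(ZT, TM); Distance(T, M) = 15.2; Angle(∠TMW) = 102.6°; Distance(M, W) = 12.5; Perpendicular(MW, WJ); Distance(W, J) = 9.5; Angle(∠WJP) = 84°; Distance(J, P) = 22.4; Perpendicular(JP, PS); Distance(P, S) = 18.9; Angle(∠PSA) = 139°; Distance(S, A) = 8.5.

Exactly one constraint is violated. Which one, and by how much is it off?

Distance(S, A) = 8.5 — off by 4.30.

Z = (0.00, 0.00) ✓; ZT at -37.90° ✓; |ZT| = 15.60 ✓; ∠(ZT, TM) = 90.00° ✓; |TM| = 15.20 ✓; ∠TMW = 102.6° ✓; |MW| = 12.50 ✓; ∠(MW, WJ) = 90.00° ✓; |WJ| = 9.500 ✓; ∠WJP = 84.00° ✓; |JP| = 22.40 ✓; ∠(JP, PS) = 90.00° ✓; |PS| = 18.90 ✓; ∠PSA = 139.0° ✓; |SA| = 4.200 ✗.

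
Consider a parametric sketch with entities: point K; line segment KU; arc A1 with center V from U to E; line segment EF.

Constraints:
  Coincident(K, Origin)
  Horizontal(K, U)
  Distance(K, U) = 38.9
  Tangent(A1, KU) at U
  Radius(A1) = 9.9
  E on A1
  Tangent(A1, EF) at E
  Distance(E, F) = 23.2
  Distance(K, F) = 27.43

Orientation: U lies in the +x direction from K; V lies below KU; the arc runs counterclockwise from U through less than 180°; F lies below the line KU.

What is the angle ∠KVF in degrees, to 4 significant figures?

42.41°

K is at the origin; K and U share the same y with |KU| = 38.9 and U on the +x side, so U = (38.90, 0.000). Tangency of A1 to KU means the radius VU is perpendicular to KU, so V = U + (0, -9.9) = (38.90, -9.900). Since VE ⟂ EF (tangency), |VF| = √(9.9² + 23.2²) = 25.22 regardless of where E sits on A1. So F lies on both circle(K, 27.43) and circle(V, 25.22); the below-KU intersection is F = (16.66, -21.79). E is the foot of the tangent from F: E = (31.18, -3.702).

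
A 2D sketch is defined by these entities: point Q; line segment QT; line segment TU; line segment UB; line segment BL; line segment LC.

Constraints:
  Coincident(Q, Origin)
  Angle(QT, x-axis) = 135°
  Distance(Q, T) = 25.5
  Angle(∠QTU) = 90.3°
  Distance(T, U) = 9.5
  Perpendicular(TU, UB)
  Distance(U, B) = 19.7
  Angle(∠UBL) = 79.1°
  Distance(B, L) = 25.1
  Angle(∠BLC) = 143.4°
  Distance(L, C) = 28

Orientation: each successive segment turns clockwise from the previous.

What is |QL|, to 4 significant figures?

18.35

Q is at the origin; QT runs at 135.0° with length 25.5, so T = (-18.03, 18.03). ∠QTU = 90.3° gives TU at 45.30° from the x-axis; with |TU| = 9.5, U = (-11.35, 24.78). TU is perpendicular to UB, so UB runs at -44.70°; with |UB| = 19.7, B = (2.654, 10.93). ∠UBL = 79.1° gives BL at -145.6° from the x-axis; with |BL| = 25.1, L = (-18.06, -3.254). Then |QL| = |L − Q| = 18.35.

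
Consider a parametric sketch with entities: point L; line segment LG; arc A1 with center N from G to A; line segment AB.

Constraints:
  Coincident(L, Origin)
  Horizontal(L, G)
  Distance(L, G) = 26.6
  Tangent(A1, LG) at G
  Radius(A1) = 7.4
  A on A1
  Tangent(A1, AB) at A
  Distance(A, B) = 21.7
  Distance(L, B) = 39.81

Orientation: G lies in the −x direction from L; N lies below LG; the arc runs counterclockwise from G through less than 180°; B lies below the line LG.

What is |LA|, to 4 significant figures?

34.99

Checks: ∠(NG, GL) = 90.00° ✓; |NG| = 7.400 ✓; |NA| = 7.400 ✓; ∠(NA, AB) = 90.00° ✓; |AB| = 21.70 ✓; |LB| = 39.81 ✓.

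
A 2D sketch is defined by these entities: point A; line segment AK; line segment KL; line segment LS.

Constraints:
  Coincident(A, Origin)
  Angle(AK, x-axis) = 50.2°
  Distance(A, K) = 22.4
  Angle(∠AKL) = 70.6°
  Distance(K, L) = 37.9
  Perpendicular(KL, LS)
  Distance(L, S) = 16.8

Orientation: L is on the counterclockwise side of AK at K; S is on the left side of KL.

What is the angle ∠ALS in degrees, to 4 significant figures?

55.25°

A is at the origin; AK runs at 50.2° with length 22.4, so K = 22.4·(cos 50.2°, sin 50.2°) = (14.34, 17.21). ∠AKL = 70.6°, so KL runs at 50.2° + (180° − 70.6°) = 159.6° from the x-axis; with |KL| = 37.9, L = K + 37.9·(cos 159.6°, sin 159.6°) = (-21.18, 30.42). KL ⟂ LS; with |LS| = 16.8 on the left of KL, S = L + 16.8·(-0.3486, -0.9373) = (-27.04, 14.67). Then cos ∠ALS = LA·LS / (|LA||LS|), giving 55.25°.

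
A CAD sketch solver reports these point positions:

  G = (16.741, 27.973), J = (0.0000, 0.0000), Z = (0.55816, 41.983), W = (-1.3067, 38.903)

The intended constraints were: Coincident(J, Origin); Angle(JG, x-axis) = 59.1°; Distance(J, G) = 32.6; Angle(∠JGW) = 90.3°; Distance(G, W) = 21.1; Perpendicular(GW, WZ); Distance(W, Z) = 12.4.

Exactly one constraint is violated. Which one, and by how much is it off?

Distance(W, Z) = 12.4 — off by 8.80.

J = (0.00, 0.00) ✓; JG at 59.10° ✓; |JG| = 32.60 ✓; ∠JGW = 90.30° ✓; |GW| = 21.10 ✓; ∠(GW, WZ) = 89.99° ✓; |WZ| = 3.601 ✗.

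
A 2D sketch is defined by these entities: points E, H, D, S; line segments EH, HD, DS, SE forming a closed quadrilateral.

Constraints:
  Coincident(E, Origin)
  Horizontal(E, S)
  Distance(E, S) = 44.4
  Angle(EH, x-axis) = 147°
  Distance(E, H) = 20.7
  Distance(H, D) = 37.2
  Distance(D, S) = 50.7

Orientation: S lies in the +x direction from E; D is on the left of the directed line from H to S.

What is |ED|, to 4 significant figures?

38.12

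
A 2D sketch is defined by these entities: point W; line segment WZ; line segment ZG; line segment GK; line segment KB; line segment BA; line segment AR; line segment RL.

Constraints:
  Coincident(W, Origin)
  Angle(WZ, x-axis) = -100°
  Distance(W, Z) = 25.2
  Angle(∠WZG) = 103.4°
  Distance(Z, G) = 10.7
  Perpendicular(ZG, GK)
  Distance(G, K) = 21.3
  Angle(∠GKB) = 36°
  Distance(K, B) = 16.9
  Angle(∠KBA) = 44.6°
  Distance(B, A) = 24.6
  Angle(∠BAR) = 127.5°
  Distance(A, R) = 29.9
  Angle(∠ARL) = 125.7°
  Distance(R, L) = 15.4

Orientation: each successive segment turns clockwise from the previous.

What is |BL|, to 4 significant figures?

54.32

W is at the origin; WZ runs at -100.0° with length 25.2, so Z = (-4.376, -24.82). ∠WZG = 103.4° gives ZG at -176.6° from the x-axis; with |ZG| = 10.7, G = (-15.06, -25.45). ZG is perpendicular to GK, so GK runs at 93.40°; with |GK| = 21.3, K = (-16.32, -4.189). ∠GKB = 36.0° gives KB at -50.60° from the x-axis; with |KB| = 16.9, B = (-5.593, -17.25). ∠KBA = 44.6° gives BA at 174.0° from the x-axis; with |BA| = 24.6, A = (-30.06, -14.68). ∠BAR = 127.5° gives AR at 121.5° from the x-axis; with |AR| = 29.9, R = (-45.68, 10.82). ∠ARL = 125.7° gives RL at 67.20° from the x-axis; with |RL| = 15.4, L = (-39.71, 25.01). Then |BL| = |L − B| = 54.32.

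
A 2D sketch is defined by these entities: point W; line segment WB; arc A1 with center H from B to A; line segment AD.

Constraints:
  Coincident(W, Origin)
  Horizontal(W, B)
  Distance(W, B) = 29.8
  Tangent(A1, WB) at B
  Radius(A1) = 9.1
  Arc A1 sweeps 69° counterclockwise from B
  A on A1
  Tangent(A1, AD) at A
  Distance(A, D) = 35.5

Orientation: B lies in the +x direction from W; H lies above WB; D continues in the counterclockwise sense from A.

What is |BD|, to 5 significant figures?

44.381

On A1, B sits at bearing -90° from H; a 69° counterclockwise sweep puts A at bearing -21°, so A = H + 9.1·(cos -21°, sin -21°) = (38.296, 5.8389). The tangent condition forces HA to be normal to AD, so AD runs along (−sin -21°, cos -21°); with |AD| = 35.5, D = (51.018, 38.981). Then |BD| = |D − B| = 44.381.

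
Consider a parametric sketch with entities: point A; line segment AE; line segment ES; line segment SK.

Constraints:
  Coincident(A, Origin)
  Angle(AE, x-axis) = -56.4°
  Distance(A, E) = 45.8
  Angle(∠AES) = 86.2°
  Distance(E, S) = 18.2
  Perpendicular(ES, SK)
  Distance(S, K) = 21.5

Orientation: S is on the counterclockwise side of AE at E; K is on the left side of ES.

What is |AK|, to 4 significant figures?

28.56

A is at the origin; AE runs at -56.4° with length 45.8, so E = 45.8·(cos -56.4°, sin -56.4°) = (25.35, -38.15). ∠AES = 86.2°, so ES runs at -56.4° + (180° − 86.2°) = 37.40° from the x-axis; with |ES| = 18.2, S = E + 18.2·(cos 37.40°, sin 37.40°) = (39.80, -27.09). ES ⟂ SK; with |SK| = 21.5 on the left of ES, K = S + 21.5·(-0.6074, 0.7944) = (26.75, -10.01). Then |AK| = |K − A| = 28.56.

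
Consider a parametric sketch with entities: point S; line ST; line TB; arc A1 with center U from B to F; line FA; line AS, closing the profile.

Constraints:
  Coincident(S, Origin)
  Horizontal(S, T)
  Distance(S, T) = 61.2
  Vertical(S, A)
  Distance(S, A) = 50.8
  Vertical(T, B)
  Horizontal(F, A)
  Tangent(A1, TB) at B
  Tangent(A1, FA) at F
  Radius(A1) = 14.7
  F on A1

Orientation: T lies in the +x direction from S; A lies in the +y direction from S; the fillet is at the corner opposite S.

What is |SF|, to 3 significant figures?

68.9

S is at the origin; S and T share the same y with |ST| = 61.2 and T on the +x side, so T = (61.2, 0.00). S and A share the same x with |SA| = 50.8 and A on the +y side, so A = (0.00, 50.8). The virtual corner opposite S is at (61.2, 50.8). Tangency of A1 to TB means the radius UB is perpendicular to TB and since A1 is tangent to FA there, UF ⟂ FA, with radius 14.7, so the center U sits 14.7 in from both sides at U = (46.5, 36.1). That places the tangent points at B = (61.2, 36.1) on TB and F = (46.5, 50.8) on FA. Then |SF| = |F − S| = 68.9.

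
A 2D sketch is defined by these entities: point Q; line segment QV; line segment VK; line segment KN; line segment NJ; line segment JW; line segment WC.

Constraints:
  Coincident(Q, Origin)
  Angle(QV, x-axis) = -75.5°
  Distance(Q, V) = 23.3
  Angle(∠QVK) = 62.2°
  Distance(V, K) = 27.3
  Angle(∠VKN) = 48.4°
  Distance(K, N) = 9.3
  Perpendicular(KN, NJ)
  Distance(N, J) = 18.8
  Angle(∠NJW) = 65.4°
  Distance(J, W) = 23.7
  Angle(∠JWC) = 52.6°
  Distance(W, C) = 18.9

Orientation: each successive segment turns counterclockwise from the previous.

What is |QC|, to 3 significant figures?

21.9

Q is at the origin; QV runs at -75.5° with length 23.3, so V = (5.83, -22.6). ∠QVK = 62.2° gives VK at 42.3° from the x-axis; with |VK| = 27.3, K = (26.0, -4.18). ∠VKN = 48.4° gives KN at 174° from the x-axis; with |KN| = 9.3, N = (16.8, -3.20). KN is perpendicular to NJ, so NJ runs at -96.1°; with |NJ| = 18.8, J = (14.8, -21.9). ∠NJW = 65.4° gives JW at 18.5° from the x-axis; with |JW| = 23.7, W = (37.3, -14.4). ∠JWC = 52.6° gives WC at 146° from the x-axis; with |WC| = 18.9, C = (21.6, -3.77). Then |QC| = |C − Q| = 21.9.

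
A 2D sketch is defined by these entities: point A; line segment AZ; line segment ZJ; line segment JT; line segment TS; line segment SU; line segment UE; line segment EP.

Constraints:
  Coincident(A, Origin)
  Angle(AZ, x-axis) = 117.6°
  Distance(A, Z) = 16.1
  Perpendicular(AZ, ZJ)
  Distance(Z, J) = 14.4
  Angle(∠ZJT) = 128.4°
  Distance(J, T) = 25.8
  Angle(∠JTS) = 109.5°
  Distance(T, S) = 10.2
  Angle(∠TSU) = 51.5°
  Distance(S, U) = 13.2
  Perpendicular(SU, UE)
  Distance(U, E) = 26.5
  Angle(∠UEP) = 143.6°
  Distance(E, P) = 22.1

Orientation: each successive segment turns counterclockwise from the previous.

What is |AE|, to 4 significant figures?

46.40

A is at the origin; AZ runs at 117.6° with length 16.1, so Z = (-7.459, 14.27). The perpendicularity gives ZJ at right angles to AZ, so ZJ runs at -152.4°; with |ZJ| = 14.4, J = (-20.22, 7.596). ∠ZJT = 128.4° gives JT at -100.8° from the x-axis; with |JT| = 25.8, T = (-25.05, -17.75). ∠JTS = 109.5° gives TS at -30.30° from the x-axis; with |TS| = 10.2, S = (-16.25, -22.89). ∠TSU = 51.5° gives SU at 98.20° from the x-axis; with |SU| = 13.2, U = (-18.13, -9.828). SU is perpendicular to UE, so UE runs at -171.8°; with |UE| = 26.5, E = (-44.36, -13.61). Then |AE| = |E − A| = 46.40.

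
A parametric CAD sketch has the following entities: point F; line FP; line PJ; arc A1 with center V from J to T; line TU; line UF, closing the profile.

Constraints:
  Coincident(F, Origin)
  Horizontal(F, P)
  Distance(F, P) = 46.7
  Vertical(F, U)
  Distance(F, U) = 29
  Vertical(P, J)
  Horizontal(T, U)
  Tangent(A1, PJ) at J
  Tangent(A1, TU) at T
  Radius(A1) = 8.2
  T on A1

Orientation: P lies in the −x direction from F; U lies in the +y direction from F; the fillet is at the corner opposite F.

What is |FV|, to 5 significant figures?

43.759

F is at the origin; FP is horizontal with |FP| = 46.7 and P on the −x side, so P = (-46.700, 0.0000). FU is vertical with |FU| = 29.0 and U on the +y side, so U = (0.0000, 29.000). The virtual corner opposite F is at (-46.700, 29.000). Tangency of A1 to PJ means the radius VJ is perpendicular to PJ and since A1 is tangent to TU there, VT ⟂ TU, with radius 8.2, so the center V sits 8.2 in from both sides at V = (-38.500, 20.800). Then |FV| = |V − F| = 43.759.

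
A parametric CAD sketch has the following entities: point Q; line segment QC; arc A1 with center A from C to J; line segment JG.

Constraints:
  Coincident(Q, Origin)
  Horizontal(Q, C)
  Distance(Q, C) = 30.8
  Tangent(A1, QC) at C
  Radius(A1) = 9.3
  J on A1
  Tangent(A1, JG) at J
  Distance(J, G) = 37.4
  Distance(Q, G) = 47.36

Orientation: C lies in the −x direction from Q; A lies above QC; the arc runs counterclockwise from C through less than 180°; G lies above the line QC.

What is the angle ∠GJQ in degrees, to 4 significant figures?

100.6°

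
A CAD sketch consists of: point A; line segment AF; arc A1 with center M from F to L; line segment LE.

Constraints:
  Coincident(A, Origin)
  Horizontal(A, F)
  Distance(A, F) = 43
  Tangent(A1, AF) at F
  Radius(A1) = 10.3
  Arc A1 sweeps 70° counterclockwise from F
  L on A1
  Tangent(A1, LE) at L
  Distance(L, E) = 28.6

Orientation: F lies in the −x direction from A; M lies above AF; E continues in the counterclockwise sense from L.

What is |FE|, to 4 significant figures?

38.87

A is at the origin; AF is horizontal with |AF| = 43.0 and F on the −x side, so F = (-43.00, 0.000). Tangency of A1 to AF means the radius MF is perpendicular to AF, so M = F + (0, 10.3) = (-43.00, 10.30). On A1, F sits at bearing -90° from M; a 70° counterclockwise sweep puts L at bearing -20°, so L = M + 10.3·(cos -20°, sin -20°) = (-33.32, 6.777). Tangency of A1 to LE means the radius ML is perpendicular to LE, so LE runs along (−sin -20°, cos -20°); with |LE| = 28.6, E = (-23.54, 33.65). Then |FE| = |E − F| = 38.87.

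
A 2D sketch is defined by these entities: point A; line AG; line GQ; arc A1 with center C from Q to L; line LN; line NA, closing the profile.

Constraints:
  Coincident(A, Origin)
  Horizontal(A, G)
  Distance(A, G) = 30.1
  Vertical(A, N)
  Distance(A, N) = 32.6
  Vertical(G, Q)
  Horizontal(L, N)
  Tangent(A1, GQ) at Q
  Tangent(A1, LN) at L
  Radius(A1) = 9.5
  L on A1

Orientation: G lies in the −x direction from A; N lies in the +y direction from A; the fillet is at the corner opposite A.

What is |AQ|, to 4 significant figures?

37.94

The virtual corner opposite A is at (-30.10, 32.60). A1 meets GQ tangentially, so CQ is at right angles to GQ and tangency of A1 to LN means the radius CL is perpendicular to LN, with radius 9.5, so the center C sits 9.5 in from both sides at C = (-20.60, 23.10). That places the tangent points at Q = (-30.10, 23.10) on GQ and L = (-20.60, 32.60) on LN. Then |AQ| = |Q − A| = 37.94.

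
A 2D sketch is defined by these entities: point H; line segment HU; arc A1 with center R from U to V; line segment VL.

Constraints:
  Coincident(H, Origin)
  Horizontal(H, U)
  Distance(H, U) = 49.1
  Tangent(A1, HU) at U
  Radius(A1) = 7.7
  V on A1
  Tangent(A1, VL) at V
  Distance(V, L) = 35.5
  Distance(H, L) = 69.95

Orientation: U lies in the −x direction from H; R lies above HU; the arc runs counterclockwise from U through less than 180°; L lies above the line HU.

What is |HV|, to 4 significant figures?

43.21

H is at the origin; HU is horizontal with |HU| = 49.1 and U on the −x side, so U = (-49.10, 0.000). The tangent condition forces RU to be normal to HU, so R = U + (0, 7.7) = (-49.10, 7.700). Since RV ⟂ VL (tangency), |RL| = √(7.7² + 35.5²) = 36.33 regardless of where V sits on A1. So L lies on both circle(H, 69.95) and circle(R, 36.33); the above-HU intersection is L = (-54.71, 43.59). V is the foot of the tangent from L: V = (-41.92, 10.47).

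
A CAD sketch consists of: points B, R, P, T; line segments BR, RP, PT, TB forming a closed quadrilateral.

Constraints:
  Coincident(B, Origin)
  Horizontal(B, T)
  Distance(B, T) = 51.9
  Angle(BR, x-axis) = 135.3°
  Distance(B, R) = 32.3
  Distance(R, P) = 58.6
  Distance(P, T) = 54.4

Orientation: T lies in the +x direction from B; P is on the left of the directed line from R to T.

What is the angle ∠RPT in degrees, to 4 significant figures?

87.54°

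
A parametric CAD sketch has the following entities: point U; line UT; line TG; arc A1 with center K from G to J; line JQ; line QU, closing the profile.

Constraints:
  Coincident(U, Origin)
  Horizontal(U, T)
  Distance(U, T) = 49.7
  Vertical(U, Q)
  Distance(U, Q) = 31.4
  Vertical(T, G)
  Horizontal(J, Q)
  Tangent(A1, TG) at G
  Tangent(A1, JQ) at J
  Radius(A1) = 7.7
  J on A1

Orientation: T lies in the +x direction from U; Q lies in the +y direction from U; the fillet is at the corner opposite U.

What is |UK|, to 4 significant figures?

48.23

UQ is vertical with |UQ| = 31.4 and Q on the +y side, so Q = (0.000, 31.40). The virtual corner opposite U is at (49.70, 31.40). Since A1 is tangent to TG there, KG ⟂ TG and tangency of A1 to JQ means the radius KJ is perpendicular to JQ, with radius 7.7, so the center K sits 7.7 in from both sides at K = (42.00, 23.70). Then |UK| = |K − U| = 48.23.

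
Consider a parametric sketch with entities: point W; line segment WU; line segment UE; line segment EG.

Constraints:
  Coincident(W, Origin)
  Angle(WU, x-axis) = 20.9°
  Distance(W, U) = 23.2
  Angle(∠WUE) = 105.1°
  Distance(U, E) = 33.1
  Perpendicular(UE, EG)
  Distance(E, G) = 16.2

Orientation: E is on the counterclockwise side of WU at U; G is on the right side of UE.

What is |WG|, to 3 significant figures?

55.0

W is at the origin; WU runs at 20.9° with length 23.2, so U = 23.2·(cos 20.9°, sin 20.9°) = (21.7, 8.28). ∠WUE = 105.1°, so UE runs at 20.9° + (180° − 105.1°) = 95.8° from the x-axis; with |UE| = 33.1, E = U + 33.1·(cos 95.8°, sin 95.8°) = (18.3, 41.2). UE is perpendicular to EG; with |EG| = 16.2 on the right of UE, G = E + 16.2·(0.995, 0.101) = (34.4, 42.8). Then |WG| = |G − W| = 55.0.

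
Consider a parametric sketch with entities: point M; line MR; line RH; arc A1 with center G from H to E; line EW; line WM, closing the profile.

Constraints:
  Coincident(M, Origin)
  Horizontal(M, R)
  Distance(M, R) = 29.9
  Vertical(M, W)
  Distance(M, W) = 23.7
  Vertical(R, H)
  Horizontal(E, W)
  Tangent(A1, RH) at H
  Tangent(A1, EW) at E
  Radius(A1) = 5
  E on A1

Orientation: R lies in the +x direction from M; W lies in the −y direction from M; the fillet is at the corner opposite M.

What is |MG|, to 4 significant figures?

31.14

M is at the origin; MR is horizontal with |MR| = 29.9 and R on the +x side, so R = (29.90, 0.000). MW is vertical with |MW| = 23.7 and W on the −y side, so W = (0.000, -23.70). The virtual corner opposite M is at (29.90, -23.70). Since A1 is tangent to RH there, GH ⟂ RH and tangency of A1 to EW means the radius GE is perpendicular to EW, with radius 5.0, so the center G sits 5.0 in from both sides at G = (24.90, -18.70). Then |MG| = |G − M| = 31.14.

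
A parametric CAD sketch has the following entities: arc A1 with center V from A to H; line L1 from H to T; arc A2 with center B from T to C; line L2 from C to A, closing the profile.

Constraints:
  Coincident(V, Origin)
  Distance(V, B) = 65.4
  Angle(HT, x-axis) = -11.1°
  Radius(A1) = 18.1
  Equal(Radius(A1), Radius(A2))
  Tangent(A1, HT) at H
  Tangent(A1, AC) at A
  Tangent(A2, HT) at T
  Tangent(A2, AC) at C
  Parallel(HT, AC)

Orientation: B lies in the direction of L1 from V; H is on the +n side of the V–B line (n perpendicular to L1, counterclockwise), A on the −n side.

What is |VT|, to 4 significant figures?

67.86

The slot axis is L1's direction at -11.1°, so u = (cos -11.1°, sin -11.1°) = (0.9813, -0.1925) and n = (−sin -11.1°, cos -11.1°) = (0.1925, 0.9813). V is at the origin and B lies 65.4 along u from V, so B = 65.4·u = (64.18, -12.59). Tangency of A1 to both parallel lines with radius 18.1 puts H and A at V ± 18.1·n: H = (3.485, 17.76), A = (-3.485, -17.76). Equal radii place T and C the same way about B: T = B + 18.1·n = (67.66, 5.170), C = B − 18.1·n = (60.69, -30.35). Then |VT| = |T − V| = 67.86.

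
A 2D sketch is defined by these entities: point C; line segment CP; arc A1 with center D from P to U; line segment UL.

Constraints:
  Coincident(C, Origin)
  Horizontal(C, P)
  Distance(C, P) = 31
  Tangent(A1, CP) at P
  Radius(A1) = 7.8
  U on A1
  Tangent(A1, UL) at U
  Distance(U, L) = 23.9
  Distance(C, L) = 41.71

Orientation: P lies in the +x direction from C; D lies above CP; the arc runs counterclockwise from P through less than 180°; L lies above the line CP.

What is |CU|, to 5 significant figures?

39.552

Checks: |DU| = 7.800 ✓; ∠(DU, UL) = 90.00° ✓; |UL| = 23.90 ✓; |CL| = 41.71 ✓.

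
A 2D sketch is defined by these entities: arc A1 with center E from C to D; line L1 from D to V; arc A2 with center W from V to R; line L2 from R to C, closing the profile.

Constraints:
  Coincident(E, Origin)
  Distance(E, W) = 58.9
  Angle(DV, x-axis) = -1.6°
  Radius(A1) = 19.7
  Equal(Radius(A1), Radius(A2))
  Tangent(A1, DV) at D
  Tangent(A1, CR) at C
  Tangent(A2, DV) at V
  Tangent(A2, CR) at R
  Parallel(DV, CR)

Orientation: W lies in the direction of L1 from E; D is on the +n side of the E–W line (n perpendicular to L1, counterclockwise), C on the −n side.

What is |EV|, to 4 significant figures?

62.11

The slot axis is L1's direction at -1.6°, so u = (cos -1.6°, sin -1.6°) = (0.9996, -0.02792) and n = (−sin -1.6°, cos -1.6°) = (0.02792, 0.9996). E is at the origin and W lies 58.9 along u from E, so W = 58.9·u = (58.88, -1.645). Tangency of A1 to both parallel lines with radius 19.7 puts D and C at E ± 19.7·n: D = (0.5501, 19.69), C = (-0.5501, -19.69). Equal radii place V and R the same way about W: V = W + 19.7·n = (59.43, 18.05), R = W − 19.7·n = (58.33, -21.34). Then |EV| = |V − E| = 62.11.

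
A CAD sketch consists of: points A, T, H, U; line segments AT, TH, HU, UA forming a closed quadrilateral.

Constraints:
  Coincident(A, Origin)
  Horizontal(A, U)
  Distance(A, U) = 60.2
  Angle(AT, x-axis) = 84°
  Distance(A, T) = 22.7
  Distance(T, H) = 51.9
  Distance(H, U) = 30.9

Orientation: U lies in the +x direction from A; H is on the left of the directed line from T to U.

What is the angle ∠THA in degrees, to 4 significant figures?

20.90°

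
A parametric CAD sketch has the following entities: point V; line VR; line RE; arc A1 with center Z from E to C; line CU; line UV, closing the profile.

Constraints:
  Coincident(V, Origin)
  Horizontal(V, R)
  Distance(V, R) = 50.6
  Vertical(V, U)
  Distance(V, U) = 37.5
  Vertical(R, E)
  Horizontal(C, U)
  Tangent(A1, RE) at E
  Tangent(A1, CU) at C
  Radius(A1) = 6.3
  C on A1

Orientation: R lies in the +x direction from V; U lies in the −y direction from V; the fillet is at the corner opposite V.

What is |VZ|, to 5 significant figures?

54.184

V is at the origin; V and R share the same y with |VR| = 50.6 and R on the +x side, so R = (50.600, 0.0000). VU is vertical with |VU| = 37.5 and U on the −y side, so U = (0.0000, -37.500). The virtual corner opposite V is at (50.600, -37.500). Tangency of A1 to RE means the radius ZE is perpendicular to RE and since A1 is tangent to CU there, ZC ⟂ CU, with radius 6.3, so the center Z sits 6.3 in from both sides at Z = (44.300, -31.200). Then |VZ| = |Z − V| = 54.184.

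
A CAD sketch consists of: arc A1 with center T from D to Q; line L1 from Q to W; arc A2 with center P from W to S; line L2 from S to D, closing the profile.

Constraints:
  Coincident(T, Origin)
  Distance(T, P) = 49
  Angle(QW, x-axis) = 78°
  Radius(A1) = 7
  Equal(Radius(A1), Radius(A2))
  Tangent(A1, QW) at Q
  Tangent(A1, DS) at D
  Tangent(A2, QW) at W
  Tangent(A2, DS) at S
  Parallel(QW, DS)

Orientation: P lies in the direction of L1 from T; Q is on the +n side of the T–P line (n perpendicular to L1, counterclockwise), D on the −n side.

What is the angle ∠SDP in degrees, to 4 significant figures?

8.130°

The slot axis is L1's direction at 78.0°, so u = (cos 78.0°, sin 78.0°) = (0.2079, 0.9781) and n = (−sin 78.0°, cos 78.0°) = (-0.9781, 0.2079). T is at the origin and P lies 49.0 along u from T, so P = 49.0·u = (10.19, 47.93). Tangency of A1 to both parallel lines with radius 7.0 puts Q and D at T ± 7.0·n: Q = (-6.847, 1.455), D = (6.847, -1.455). Equal radii place W and S the same way about P: W = P + 7.0·n = (3.341, 49.38), S = P − 7.0·n = (17.03, 46.47). Then cos ∠SDP = DS·DP / (|DS||DP|), giving 8.130°.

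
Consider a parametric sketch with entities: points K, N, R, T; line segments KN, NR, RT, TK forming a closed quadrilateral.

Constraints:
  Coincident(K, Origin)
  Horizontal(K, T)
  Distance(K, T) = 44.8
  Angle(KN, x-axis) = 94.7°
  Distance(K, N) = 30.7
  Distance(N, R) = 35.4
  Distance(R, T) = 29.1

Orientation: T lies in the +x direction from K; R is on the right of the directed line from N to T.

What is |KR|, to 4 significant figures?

15.70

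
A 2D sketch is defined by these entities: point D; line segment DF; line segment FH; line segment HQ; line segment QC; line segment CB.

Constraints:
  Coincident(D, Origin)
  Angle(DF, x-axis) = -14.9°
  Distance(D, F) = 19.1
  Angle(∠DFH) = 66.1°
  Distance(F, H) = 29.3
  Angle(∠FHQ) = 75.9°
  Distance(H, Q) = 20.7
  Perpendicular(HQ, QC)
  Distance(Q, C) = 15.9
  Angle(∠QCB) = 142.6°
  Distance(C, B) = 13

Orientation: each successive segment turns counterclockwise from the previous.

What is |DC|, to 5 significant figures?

1.6708

∠FHQ = 75.9° gives HQ at -156.90° from the x-axis; with |HQ| = 20.7, Q = (-5.1661, 15.907). The perpendicularity gives QC at right angles to HQ, so QC runs at -66.900°; with |QC| = 15.9, C = (1.0721, 1.2815). Then |DC| = |C − D| = 1.6708.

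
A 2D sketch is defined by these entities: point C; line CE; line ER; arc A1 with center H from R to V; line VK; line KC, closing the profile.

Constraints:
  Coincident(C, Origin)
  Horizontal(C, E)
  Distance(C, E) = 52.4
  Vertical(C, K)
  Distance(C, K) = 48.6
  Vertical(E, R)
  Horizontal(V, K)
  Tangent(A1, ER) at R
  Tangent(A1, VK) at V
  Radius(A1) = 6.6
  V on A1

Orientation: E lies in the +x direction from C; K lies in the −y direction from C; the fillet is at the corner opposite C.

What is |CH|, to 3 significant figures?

62.1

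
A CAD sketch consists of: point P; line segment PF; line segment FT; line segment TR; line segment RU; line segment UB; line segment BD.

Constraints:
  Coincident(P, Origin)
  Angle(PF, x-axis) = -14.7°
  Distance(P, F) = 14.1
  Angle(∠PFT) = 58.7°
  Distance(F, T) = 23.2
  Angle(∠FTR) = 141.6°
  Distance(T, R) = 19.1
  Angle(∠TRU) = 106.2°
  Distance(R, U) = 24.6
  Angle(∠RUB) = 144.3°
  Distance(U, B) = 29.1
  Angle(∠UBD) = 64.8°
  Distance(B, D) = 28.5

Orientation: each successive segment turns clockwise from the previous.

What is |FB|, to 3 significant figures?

50.3

∠TRU = 106.2° gives RU at 112° from the x-axis; with |RU| = 24.6, U = (-31.2, 1.28). ∠RUB = 144.3° gives UB at 76.1° from the x-axis; with |UB| = 29.1, B = (-24.2, 29.5). Then |FB| = |B − F| = 50.3.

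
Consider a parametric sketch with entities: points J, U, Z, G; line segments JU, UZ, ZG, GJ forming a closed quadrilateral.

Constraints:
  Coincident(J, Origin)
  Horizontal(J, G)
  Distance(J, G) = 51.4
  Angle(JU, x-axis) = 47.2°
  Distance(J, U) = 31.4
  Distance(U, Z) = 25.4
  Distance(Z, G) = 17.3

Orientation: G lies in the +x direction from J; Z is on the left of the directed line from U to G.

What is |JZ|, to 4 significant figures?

48.69

Checks: |UZ| = 25.40 ✓; |ZG| = 17.30 ✓.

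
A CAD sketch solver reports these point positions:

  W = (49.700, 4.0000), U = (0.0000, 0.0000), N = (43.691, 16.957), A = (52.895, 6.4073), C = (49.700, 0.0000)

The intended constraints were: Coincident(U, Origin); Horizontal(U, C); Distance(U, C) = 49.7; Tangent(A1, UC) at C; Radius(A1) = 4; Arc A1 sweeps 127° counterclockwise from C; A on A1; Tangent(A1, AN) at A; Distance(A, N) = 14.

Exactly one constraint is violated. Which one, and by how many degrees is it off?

Tangent(A1, AN) at A — off by 4.11°.

U = (0.00, 0.00) ✓; U.y = 0.00, C.y = 0.00 ✓; |UC| = 49.70 ✓; ∠(WC, CU) = 90.00° ✓; |WC| = 4.000 ✓; bearing(W→A) − bearing(W→C) = 127.0° ✓; |WA| = 4.000 ✓; ∠(WA, AN) = 85.89° ✗; |AN| = 14.00 ✓.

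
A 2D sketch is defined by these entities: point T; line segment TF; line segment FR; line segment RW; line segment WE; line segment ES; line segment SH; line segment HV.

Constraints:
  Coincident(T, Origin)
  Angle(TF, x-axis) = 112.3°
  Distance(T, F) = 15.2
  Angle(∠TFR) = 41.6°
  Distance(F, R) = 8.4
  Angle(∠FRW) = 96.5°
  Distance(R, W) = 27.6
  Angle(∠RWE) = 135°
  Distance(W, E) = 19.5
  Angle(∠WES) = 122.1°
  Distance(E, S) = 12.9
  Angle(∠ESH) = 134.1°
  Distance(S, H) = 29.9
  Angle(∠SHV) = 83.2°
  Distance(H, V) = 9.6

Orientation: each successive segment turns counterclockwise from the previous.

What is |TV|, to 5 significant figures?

34.942

∠ESH = 134.1° gives SH at 123.00° from the x-axis; with |SH| = 29.9, H = (21.315, 38.186). ∠SHV = 83.2° gives HV at -140.20° from the x-axis; with |HV| = 9.6, V = (13.940, 32.041). Then |TV| = |V − T| = 34.942.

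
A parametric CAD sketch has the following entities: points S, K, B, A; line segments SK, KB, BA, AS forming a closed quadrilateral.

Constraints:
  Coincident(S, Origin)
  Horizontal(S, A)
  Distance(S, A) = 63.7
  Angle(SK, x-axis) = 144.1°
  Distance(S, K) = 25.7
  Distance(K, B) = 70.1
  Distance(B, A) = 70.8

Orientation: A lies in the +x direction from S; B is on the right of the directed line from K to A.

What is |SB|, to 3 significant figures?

48.6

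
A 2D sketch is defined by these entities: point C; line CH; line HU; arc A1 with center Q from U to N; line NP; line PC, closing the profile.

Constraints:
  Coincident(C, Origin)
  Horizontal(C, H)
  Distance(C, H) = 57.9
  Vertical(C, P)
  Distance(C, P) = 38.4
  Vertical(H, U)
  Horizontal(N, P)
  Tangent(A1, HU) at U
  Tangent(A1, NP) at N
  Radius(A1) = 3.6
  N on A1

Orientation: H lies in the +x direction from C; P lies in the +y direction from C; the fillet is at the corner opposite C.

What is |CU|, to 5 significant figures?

67.553

C is at the origin; C and H share the same y with |CH| = 57.9 and H on the +x side, so H = (57.900, 0.0000). CP is vertical with |CP| = 38.4 and P on the +y side, so P = (0.0000, 38.400). The virtual corner opposite C is at (57.900, 38.400). Tangency of A1 to HU means the radius QU is perpendicular to HU and tangency of A1 to NP means the radius QN is perpendicular to NP, with radius 3.6, so the center Q sits 3.6 in from both sides at Q = (54.300, 34.800). That places the tangent points at U = (57.900, 34.800) on HU and N = (54.300, 38.400) on NP. Then |CU| = |U − C| = 67.553.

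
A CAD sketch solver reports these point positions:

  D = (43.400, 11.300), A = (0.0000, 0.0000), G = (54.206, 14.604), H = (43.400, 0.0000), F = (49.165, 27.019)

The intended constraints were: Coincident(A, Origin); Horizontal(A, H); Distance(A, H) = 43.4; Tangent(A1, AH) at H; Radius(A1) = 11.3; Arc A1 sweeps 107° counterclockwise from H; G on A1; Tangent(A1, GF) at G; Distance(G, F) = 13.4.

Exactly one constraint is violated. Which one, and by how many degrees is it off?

Tangent(A1, GF) at G — off by 5.10°.

A = (0.00, 0.00) ✓; A.y = 0.00, H.y = 0.00 ✓; |AH| = 43.40 ✓; ∠(DH, HA) = 90.00° ✓; |DH| = 11.30 ✓; bearing(D→G) − bearing(D→H) = 107.0° ✓; |DG| = 11.30 ✓; ∠(DG, GF) = 84.90° ✗; |GF| = 13.40 ✓.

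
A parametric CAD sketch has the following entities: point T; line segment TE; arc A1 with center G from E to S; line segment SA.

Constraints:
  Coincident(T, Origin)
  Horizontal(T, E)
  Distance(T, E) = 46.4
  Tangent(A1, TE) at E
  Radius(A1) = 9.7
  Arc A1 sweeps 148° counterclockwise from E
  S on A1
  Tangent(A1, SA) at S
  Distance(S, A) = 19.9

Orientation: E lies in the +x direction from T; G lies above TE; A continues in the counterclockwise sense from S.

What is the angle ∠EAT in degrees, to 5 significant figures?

73.003°

T is at the origin; TE is horizontal with |TE| = 46.4 and E on the +x side, so E = (46.400, 0.0000). A1 meets TE tangentially, so GE is at right angles to TE, so G = E + (0, 9.7) = (46.400, 9.7000). On A1, E sits at bearing -90° from G; a 148° counterclockwise sweep puts S at bearing 58°, so S = G + 9.7·(cos 58°, sin 58°) = (51.540, 17.926). A1 meets SA tangentially, so GS is at right angles to SA, so SA runs along (−sin 58°, cos 58°); with |SA| = 19.9, A = (34.664, 28.471). Then cos ∠EAT = AE·AT / (|AE||AT|), giving 73.003°.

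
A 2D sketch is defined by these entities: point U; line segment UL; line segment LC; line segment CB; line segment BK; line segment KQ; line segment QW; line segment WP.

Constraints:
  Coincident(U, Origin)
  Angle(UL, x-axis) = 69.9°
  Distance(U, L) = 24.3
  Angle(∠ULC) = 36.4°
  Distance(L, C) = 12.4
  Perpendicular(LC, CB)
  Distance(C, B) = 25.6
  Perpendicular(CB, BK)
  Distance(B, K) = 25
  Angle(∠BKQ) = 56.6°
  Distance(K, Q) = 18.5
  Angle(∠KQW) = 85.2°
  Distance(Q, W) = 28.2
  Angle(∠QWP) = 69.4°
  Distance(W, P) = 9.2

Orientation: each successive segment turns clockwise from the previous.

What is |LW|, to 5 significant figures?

33.931

U is at the origin; UL runs at 69.9° with length 24.3, so L = (8.3509, 22.820). ∠ULC = 36.4° gives LC at -73.700° from the x-axis; with |LC| = 12.4, C = (11.831, 10.918). LC ⟂ CB, so CB runs at -163.70°; with |CB| = 25.6, B = (-12.740, 3.7333). CB is perpendicular to BK, so BK runs at 106.30°; with |BK| = 25.0, K = (-19.756, 27.728). ∠BKQ = 56.6° gives KQ at -17.100° from the x-axis; with |KQ| = 18.5, Q = (-2.0743, 22.289). ∠KQW = 85.2° gives QW at -111.90° from the x-axis; with |QW| = 28.2, W = (-12.593, -3.8763). Then |LW| = |W − L| = 33.931.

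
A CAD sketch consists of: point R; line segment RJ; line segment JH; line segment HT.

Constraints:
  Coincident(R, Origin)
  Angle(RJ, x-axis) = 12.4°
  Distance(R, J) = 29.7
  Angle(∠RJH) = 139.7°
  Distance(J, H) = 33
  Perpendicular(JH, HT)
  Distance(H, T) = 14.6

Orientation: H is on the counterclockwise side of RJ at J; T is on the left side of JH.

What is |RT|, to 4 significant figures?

55.84

∠RJH = 139.7°, so JH runs at 12.4° + (180° − 139.7°) = 52.70° from the x-axis; with |JH| = 33.0, H = J + 33.0·(cos 52.70°, sin 52.70°) = (49.00, 32.63). JH is perpendicular to HT; with |HT| = 14.6 on the left of JH, T = H + 14.6·(-0.7955, 0.6060) = (37.39, 41.48). Then |RT| = |T − R| = 55.84.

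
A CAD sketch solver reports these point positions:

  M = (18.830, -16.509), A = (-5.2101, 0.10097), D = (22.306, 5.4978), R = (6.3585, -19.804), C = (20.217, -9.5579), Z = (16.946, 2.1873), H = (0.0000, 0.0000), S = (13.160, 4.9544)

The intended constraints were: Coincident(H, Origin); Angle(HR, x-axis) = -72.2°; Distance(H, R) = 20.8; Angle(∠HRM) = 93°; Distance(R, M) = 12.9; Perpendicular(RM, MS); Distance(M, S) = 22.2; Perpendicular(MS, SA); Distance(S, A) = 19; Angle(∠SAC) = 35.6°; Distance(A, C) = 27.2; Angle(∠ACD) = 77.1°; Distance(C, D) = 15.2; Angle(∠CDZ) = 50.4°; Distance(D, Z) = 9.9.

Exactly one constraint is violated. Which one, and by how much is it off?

Distance(D, Z) = 9.9 — off by 3.60.

H = (0.00, 0.00) ✓; HR at -72.20° ✓; |HR| = 20.80 ✓; ∠HRM = 93.00° ✓; |RM| = 12.90 ✓; ∠(RM, MS) = 90.00° ✓; |MS| = 22.20 ✓; ∠(MS, SA) = 90.00° ✓; |SA| = 19.00 ✓; ∠SAC = 35.60° ✓; |AC| = 27.20 ✓; ∠ACD = 77.10° ✓; |CD| = 15.20 ✓; ∠CDZ = 50.40° ✓; |DZ| = 6.300 ✗.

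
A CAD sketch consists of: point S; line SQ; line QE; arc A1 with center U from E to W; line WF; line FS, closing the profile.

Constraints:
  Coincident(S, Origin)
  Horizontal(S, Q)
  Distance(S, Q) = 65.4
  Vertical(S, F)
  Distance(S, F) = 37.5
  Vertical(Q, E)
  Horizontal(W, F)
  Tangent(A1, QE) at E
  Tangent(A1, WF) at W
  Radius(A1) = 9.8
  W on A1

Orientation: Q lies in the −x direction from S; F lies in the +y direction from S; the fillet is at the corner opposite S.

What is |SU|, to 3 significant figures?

62.1

SF is vertical with |SF| = 37.5 and F on the +y side, so F = (0.00, 37.5). The virtual corner opposite S is at (-65.4, 37.5). The tangent condition forces UE to be normal to QE and tangency of A1 to WF means the radius UW is perpendicular to WF, with radius 9.8, so the center U sits 9.8 in from both sides at U = (-55.6, 27.7). Then |SU| = |U − S| = 62.1.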